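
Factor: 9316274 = 2^1*11^2 * 137^1* 281^1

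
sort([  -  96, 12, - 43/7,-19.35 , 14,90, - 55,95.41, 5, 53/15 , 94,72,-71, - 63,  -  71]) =[ - 96, - 71,  -  71,-63, - 55,  -  19.35,-43/7,53/15 , 5 , 12,14, 72,90,94, 95.41]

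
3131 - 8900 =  - 5769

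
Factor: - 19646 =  - 2^1 * 11^1*19^1*47^1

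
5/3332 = 5/3332   =  0.00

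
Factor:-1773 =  - 3^2*197^1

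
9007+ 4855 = 13862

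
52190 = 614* 85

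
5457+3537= 8994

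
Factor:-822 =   -  2^1*3^1*137^1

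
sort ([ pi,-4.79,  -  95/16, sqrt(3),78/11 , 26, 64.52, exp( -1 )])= [ - 95/16, - 4.79, exp( - 1),sqrt( 3 ),pi, 78/11,26,64.52]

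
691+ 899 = 1590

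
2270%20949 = 2270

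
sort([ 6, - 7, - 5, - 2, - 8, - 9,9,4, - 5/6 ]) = [ - 9, - 8, - 7, - 5, -2, - 5/6,4,6,9]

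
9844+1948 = 11792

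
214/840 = 107/420= 0.25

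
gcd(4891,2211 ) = 67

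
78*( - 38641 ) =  - 3013998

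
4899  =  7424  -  2525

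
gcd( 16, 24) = 8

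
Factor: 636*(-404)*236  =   - 60638784 = - 2^6*3^1*53^1*59^1*101^1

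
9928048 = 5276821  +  4651227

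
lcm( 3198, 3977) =310206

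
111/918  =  37/306 = 0.12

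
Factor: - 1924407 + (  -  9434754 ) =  - 11359161 =- 3^2*11^1*179^1*641^1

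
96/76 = 24/19 = 1.26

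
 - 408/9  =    -  136/3= -45.33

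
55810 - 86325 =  - 30515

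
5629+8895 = 14524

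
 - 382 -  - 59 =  - 323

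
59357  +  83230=142587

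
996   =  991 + 5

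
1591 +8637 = 10228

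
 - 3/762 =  - 1/254 = - 0.00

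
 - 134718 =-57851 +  -76867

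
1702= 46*37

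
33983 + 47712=81695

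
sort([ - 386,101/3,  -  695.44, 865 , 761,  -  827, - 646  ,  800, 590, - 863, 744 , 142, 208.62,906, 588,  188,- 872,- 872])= [ - 872, - 872, - 863, -827,-695.44 ,-646,- 386,101/3 , 142 , 188, 208.62,588,  590 , 744,761,  800,865,906]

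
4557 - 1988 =2569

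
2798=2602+196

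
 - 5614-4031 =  - 9645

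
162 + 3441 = 3603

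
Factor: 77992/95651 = 2^3*9749^1*95651^( - 1 )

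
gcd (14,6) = 2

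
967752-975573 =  - 7821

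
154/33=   4 + 2/3 = 4.67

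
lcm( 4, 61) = 244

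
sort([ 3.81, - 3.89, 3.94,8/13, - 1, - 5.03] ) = [  -  5.03, - 3.89, - 1,8/13,3.81 , 3.94] 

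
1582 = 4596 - 3014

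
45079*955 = 43050445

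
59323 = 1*59323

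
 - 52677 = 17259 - 69936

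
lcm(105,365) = 7665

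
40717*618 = 25163106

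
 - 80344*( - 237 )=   19041528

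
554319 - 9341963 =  - 8787644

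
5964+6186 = 12150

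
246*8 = 1968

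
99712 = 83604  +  16108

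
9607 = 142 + 9465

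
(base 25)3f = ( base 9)110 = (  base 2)1011010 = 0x5a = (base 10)90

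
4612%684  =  508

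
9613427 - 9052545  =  560882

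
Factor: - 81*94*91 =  - 2^1*3^4*7^1*13^1 *47^1  =  -  692874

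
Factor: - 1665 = -3^2*5^1 * 37^1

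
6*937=5622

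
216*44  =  9504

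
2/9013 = 2/9013 = 0.00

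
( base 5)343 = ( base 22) 4a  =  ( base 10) 98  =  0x62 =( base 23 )46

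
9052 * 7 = 63364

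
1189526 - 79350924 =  -78161398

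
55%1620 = 55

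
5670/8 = 2835/4 =708.75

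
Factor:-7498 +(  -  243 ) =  - 7741^1 = - 7741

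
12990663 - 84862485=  - 71871822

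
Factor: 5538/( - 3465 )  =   - 2^1*3^( - 1)*5^( - 1)* 7^( - 1 )*11^ ( - 1)  *  13^1*71^1 = - 1846/1155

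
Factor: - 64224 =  - 2^5 *3^2*223^1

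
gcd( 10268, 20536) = 10268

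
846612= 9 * 94068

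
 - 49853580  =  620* ( - 80409)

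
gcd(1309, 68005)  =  7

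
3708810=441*8410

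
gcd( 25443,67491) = 9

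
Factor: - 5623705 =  - 5^1 *1124741^1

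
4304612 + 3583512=7888124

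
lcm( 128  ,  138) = 8832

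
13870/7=13870/7 = 1981.43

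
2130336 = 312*6828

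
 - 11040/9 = - 1227  +  1/3 = -  1226.67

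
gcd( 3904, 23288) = 8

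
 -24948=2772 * ( - 9)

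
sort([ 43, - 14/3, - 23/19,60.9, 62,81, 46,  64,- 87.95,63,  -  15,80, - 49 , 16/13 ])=[ - 87.95, - 49,-15,- 14/3,  -  23/19 , 16/13, 43 , 46, 60.9,62, 63, 64,80, 81 ] 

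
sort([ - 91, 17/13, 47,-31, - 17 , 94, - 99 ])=[  -  99, - 91, - 31, -17  ,  17/13, 47,94]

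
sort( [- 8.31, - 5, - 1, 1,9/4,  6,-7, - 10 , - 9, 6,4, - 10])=[ - 10,-10, - 9, - 8.31,-7,-5,-1,1,9/4,4,6,6]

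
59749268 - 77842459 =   -  18093191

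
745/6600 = 149/1320 = 0.11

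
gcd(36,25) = 1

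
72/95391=8/10599 = 0.00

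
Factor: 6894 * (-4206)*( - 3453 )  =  2^2*3^4*383^1*701^1*1151^1 = 100123754292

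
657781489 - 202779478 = 455002011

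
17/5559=1/327 = 0.00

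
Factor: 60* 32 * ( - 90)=  -  172800 = - 2^8*3^3*5^2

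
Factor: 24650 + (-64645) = -5^1 * 19^1*421^1 = - 39995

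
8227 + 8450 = 16677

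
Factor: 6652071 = 3^3*19^1*12967^1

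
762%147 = 27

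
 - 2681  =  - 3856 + 1175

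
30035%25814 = 4221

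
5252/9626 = 2626/4813 = 0.55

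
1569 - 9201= -7632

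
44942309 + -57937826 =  - 12995517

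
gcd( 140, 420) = 140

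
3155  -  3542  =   - 387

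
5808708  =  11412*509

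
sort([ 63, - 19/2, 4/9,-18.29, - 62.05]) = [-62.05,-18.29,-19/2, 4/9, 63]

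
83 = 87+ - 4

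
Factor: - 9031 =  - 11^1*821^1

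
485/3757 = 485/3757 = 0.13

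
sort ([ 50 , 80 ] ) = [50, 80]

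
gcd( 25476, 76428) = 25476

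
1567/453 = 1567/453 =3.46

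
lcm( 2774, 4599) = 174762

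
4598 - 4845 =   -  247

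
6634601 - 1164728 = 5469873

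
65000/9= 7222+2/9  =  7222.22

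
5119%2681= 2438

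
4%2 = 0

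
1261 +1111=2372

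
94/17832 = 47/8916 = 0.01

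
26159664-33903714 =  - 7744050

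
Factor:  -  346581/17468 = - 2^( - 2) * 3^2*11^( - 1 )*97^1 = - 873/44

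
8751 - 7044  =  1707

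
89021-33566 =55455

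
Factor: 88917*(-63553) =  - 3^1*7^2*107^1*277^1*1297^1 = - 5650942101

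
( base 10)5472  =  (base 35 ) 4gc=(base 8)12540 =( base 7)21645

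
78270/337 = 232 + 86/337= 232.26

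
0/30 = 0 = 0.00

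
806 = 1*806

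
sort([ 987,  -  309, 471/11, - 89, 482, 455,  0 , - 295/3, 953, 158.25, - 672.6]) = [ - 672.6, - 309,-295/3 , - 89, 0,471/11,158.25,  455, 482,953,987 ] 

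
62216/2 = 31108 =31108.00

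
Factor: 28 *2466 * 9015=2^3*3^3*5^1 * 7^1*137^1*601^1 = 622467720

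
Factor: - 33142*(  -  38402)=2^2*7^1*13^1*73^1*211^1*227^1  =  1272719084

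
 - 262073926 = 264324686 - 526398612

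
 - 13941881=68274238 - 82216119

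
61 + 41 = 102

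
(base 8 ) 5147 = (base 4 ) 221213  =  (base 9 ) 3578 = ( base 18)83H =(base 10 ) 2663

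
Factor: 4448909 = 43^1*157^1 * 659^1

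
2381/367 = 2381/367 =6.49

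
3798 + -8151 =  - 4353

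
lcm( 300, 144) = 3600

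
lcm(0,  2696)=0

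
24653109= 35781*689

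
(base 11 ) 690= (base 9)1116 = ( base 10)825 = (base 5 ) 11300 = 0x339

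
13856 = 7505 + 6351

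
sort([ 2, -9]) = [ -9,2 ]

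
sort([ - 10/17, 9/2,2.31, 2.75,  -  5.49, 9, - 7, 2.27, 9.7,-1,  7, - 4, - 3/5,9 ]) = [- 7, - 5.49 , - 4, - 1,  -  3/5, - 10/17, 2.27,2.31,2.75, 9/2,7,9, 9, 9.7] 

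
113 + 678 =791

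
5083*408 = 2073864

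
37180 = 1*37180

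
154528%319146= 154528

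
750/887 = 750/887  =  0.85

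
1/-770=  - 1+769/770  =  - 0.00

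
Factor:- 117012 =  - 2^2*3^1*7^2*199^1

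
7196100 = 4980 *1445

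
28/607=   28/607 = 0.05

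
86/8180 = 43/4090 = 0.01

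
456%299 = 157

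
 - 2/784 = -1/392 = - 0.00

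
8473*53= 449069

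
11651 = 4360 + 7291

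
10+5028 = 5038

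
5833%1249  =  837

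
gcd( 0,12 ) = 12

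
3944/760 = 493/95 = 5.19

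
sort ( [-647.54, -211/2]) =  [-647.54, -211/2]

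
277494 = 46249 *6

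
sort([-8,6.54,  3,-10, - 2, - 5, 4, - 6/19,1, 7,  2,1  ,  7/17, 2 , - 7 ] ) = [ - 10, - 8,  -  7 , - 5,- 2,-6/19,7/17, 1,1, 2,2 , 3,4,6.54, 7] 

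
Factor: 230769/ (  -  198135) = -99/85 = - 3^2*5^( - 1)*11^1*17^( - 1)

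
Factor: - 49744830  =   - 2^1*3^1*5^1*1658161^1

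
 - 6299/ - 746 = 6299/746 = 8.44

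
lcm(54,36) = 108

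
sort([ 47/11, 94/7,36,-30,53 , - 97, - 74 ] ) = [ - 97, - 74, - 30,47/11, 94/7, 36, 53 ]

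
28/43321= 28/43321 = 0.00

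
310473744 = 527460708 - 216986964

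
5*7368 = 36840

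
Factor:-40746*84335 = -3436313910  =  -2^1*3^1*5^1*101^1*167^1*6791^1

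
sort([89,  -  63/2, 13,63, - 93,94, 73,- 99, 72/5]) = [  -  99,-93, - 63/2,13 , 72/5,63, 73,89, 94 ]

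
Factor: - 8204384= - 2^5*83^1*3089^1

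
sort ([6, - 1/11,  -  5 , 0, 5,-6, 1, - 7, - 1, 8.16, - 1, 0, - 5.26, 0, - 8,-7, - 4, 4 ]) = [ - 8, - 7,-7, - 6, - 5.26,-5, - 4, - 1, - 1,  -  1/11, 0, 0, 0, 1, 4 , 5, 6,8.16] 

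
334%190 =144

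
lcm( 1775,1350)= 95850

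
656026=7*93718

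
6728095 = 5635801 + 1092294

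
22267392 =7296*3052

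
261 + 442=703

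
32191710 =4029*7990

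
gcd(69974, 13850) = 2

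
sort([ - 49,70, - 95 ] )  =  [ - 95, - 49,70]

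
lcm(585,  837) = 54405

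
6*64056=384336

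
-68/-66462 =34/33231 = 0.00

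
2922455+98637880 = 101560335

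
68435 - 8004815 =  - 7936380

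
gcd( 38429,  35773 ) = 83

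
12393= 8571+3822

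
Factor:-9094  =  - 2^1*4547^1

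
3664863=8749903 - 5085040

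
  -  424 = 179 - 603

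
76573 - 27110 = 49463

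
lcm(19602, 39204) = 39204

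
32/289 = 32/289 = 0.11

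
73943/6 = 12323 + 5/6 = 12323.83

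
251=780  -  529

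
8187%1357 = 45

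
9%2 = 1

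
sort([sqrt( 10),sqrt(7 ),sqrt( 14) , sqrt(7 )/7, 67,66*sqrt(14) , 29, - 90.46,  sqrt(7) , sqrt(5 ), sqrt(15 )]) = [ - 90.46, sqrt( 7 )/7, sqrt(5),sqrt (7 ),sqrt ( 7 ) , sqrt( 10 ), sqrt ( 14 ),sqrt( 15),29, 67, 66 * sqrt(14)] 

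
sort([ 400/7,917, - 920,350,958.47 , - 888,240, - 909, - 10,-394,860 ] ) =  [ - 920, - 909, - 888, - 394, - 10, 400/7,240, 350,860,917,958.47 ]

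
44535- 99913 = - 55378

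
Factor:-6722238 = - 2^1*3^1*19^1*58967^1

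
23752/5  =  23752/5 = 4750.40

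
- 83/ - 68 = 1 + 15/68 = 1.22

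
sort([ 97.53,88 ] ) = [ 88, 97.53]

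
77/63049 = 11/9007 = 0.00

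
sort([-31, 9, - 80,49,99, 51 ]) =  [-80 ,  -  31 , 9 , 49, 51, 99]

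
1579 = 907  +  672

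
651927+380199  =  1032126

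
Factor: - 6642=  - 2^1*3^4*41^1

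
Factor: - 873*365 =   -  318645 = -3^2 * 5^1 * 73^1*97^1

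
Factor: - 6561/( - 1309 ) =3^8 *7^( - 1)*11^( - 1 )*17^( - 1 ) 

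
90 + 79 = 169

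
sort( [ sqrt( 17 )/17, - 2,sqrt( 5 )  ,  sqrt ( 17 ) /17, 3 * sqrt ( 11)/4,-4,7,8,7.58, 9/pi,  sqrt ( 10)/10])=[-4 ,-2,sqrt(17)/17,sqrt (17)/17,sqrt (10)/10 , sqrt( 5 ) , 3*sqrt(11 )/4,9/pi, 7,  7.58,8]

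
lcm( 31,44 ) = 1364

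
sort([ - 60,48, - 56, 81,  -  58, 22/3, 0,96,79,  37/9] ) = [ - 60,  -  58  , - 56 , 0, 37/9, 22/3, 48, 79, 81,96]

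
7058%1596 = 674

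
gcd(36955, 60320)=5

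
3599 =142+3457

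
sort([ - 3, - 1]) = [ - 3,-1]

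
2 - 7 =-5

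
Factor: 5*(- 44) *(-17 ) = 3740 = 2^2 * 5^1*11^1*17^1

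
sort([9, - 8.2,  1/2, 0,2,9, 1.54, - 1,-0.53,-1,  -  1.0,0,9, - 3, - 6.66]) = [ - 8.2, - 6.66,-3, - 1,-1,  -  1.0,  -  0.53,0, 0, 1/2, 1.54,2,9,9, 9]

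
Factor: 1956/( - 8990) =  - 978/4495 = - 2^1  *  3^1*5^( -1)*29^( - 1)*31^( - 1 )*163^1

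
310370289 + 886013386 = 1196383675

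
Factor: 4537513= 59^1*76907^1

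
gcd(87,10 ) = 1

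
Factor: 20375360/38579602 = 10187680/19289801 = 2^5*5^1*23^( - 1 )*41^1*1553^1*838687^ (-1) 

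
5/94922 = 5/94922 = 0.00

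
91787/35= 91787/35 = 2622.49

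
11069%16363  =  11069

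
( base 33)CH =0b110011101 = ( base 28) EL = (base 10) 413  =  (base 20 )10d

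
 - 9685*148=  - 1433380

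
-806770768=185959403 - 992730171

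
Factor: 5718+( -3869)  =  1849 = 43^2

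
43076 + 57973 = 101049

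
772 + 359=1131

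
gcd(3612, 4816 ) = 1204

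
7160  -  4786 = 2374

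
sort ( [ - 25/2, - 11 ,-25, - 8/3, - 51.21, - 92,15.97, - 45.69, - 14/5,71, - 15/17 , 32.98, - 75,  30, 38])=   [ - 92, - 75, - 51.21, - 45.69,-25, - 25/2, - 11, - 14/5, - 8/3  , - 15/17,15.97,30, 32.98, 38, 71 ] 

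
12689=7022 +5667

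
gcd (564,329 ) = 47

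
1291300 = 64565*20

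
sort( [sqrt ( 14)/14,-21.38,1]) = [ - 21.38, sqrt (14)/14, 1]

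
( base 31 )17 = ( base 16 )26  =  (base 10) 38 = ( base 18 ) 22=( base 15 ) 28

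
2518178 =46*54743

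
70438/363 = 70438/363 = 194.04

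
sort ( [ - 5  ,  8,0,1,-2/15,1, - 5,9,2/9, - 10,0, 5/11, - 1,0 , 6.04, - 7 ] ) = [ - 10,-7  ,-5 , - 5, - 1, - 2/15, 0,0 , 0 , 2/9, 5/11, 1, 1,6.04,8,  9] 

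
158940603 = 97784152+61156451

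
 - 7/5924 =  - 1  +  5917/5924 = - 0.00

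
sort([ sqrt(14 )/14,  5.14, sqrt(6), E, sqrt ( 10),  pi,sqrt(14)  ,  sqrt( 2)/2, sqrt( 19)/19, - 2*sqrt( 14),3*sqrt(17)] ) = [ - 2 * sqrt( 14),sqrt(19)/19, sqrt(14) /14,sqrt(2)/2,sqrt(6 ),E,pi, sqrt(10)  ,  sqrt( 14 ),5.14, 3*sqrt( 17 ) ]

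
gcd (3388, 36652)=308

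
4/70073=4/70073 = 0.00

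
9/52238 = 9/52238 =0.00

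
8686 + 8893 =17579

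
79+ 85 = 164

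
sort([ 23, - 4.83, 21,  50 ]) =[ - 4.83,21,  23, 50 ]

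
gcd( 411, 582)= 3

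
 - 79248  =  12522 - 91770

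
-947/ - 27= 947/27 = 35.07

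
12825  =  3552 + 9273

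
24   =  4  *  6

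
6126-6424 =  - 298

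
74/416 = 37/208 = 0.18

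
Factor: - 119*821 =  - 7^1*17^1 * 821^1 = - 97699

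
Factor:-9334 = -2^1*13^1*359^1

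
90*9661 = 869490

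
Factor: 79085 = 5^1 *15817^1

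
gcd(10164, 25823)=7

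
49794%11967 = 1926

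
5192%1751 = 1690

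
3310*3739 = 12376090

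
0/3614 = 0= 0.00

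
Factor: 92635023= 3^1*13^1*17^1*139721^1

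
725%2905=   725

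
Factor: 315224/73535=2^3*5^( - 1 )*11^(-1 )*13^1*191^(  -  1 )*433^1  =  45032/10505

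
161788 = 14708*11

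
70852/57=1243  +  1/57=1243.02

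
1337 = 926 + 411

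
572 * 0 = 0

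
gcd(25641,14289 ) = 33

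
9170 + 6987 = 16157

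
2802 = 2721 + 81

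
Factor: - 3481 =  - 59^2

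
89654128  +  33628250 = 123282378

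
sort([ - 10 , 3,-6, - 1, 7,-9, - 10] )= [  -  10, - 10, - 9,-6,  -  1, 3,  7]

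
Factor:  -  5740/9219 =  - 2^2*3^( - 1 )*5^1*41^1*439^( - 1) = -820/1317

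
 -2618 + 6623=4005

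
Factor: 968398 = 2^1 * 443^1*1093^1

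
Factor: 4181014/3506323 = 2^1 * 17^1*122971^1*  3506323^(-1) 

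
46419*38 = 1763922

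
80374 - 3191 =77183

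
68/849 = 68/849= 0.08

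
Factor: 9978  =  2^1*3^1*1663^1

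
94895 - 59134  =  35761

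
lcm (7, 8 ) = 56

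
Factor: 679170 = 2^1*3^1 * 5^1*22639^1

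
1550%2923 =1550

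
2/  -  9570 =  - 1 + 4784/4785=-  0.00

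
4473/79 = 56 + 49/79 = 56.62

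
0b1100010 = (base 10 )98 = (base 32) 32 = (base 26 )3K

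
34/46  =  17/23 = 0.74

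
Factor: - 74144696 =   -  2^3*9268087^1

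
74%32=10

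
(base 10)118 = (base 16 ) 76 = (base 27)4A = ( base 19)64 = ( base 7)226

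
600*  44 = 26400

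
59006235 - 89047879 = - 30041644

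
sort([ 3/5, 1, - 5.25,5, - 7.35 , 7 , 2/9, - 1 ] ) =[-7.35 , - 5.25, - 1, 2/9, 3/5 , 1,5, 7 ]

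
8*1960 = 15680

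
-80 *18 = -1440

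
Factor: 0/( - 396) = 0 = 0^1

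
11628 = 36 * 323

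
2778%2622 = 156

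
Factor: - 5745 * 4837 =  - 27788565 = - 3^1 * 5^1*7^1  *  383^1* 691^1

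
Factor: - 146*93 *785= - 10658730 = - 2^1*3^1*5^1*31^1*73^1 * 157^1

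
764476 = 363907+400569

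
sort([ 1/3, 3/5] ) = [1/3,3/5]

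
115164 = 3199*36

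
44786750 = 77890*575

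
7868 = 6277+1591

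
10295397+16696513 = 26991910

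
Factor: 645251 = 271^1*2381^1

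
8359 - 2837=5522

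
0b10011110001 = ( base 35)115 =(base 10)1265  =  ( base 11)A50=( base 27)1jn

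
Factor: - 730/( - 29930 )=41^( - 1 )= 1/41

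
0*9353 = 0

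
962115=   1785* 539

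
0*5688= 0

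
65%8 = 1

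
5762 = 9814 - 4052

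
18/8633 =18/8633= 0.00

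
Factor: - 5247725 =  - 5^2*7^1*157^1 * 191^1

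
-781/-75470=781/75470 = 0.01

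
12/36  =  1/3 = 0.33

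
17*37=629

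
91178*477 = 43491906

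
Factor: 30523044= 2^2*3^1 *19^1*133873^1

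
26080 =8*3260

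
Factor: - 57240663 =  - 3^1*31^1 * 615491^1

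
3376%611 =321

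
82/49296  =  41/24648 = 0.00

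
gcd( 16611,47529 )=3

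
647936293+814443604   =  1462379897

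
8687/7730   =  8687/7730= 1.12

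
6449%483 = 170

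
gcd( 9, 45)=9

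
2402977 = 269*8933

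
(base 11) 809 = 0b1111010001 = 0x3d1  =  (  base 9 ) 1305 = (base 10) 977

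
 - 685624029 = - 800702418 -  - 115078389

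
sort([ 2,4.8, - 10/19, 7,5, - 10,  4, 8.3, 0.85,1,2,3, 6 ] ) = [ - 10, - 10/19,0.85,1, 2 , 2,3,4, 4.8 , 5, 6,7, 8.3 ] 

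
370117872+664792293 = 1034910165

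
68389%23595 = 21199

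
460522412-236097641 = 224424771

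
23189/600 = 38 + 389/600 =38.65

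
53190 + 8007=61197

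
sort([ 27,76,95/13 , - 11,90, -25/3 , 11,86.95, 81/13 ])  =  [-11, - 25/3, 81/13,95/13,11, 27, 76, 86.95, 90 ]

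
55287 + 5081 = 60368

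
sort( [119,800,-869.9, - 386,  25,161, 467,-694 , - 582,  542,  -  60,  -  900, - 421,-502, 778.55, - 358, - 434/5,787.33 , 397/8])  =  [- 900,- 869.9, - 694, - 582,  -  502, - 421, - 386, - 358, - 434/5, - 60, 25,  397/8, 119,  161, 467,542, 778.55,  787.33,  800]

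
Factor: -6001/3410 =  - 2^( - 1)*5^(-1 )*11^ ( - 1) *17^1*31^( - 1 ) * 353^1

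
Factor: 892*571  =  2^2*223^1*571^1=509332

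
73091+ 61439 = 134530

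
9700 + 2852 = 12552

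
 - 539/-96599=539/96599 = 0.01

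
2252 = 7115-4863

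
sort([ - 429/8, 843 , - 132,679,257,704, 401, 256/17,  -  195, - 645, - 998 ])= [ - 998, - 645, - 195, - 132, - 429/8, 256/17 , 257 , 401, 679, 704, 843 ] 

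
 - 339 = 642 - 981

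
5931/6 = 988 + 1/2=988.50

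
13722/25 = 548 + 22/25 = 548.88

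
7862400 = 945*8320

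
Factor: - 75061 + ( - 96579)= -171640= - 2^3*5^1*7^1*613^1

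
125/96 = 125/96=1.30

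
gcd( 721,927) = 103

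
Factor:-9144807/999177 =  - 3048269/333059 =- 7^1*271^ ( - 1)*359^1 * 1213^1 *1229^( - 1) 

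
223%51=19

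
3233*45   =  145485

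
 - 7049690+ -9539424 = -16589114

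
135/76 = 135/76  =  1.78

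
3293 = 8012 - 4719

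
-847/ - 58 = 14 + 35/58 = 14.60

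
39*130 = 5070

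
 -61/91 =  - 61/91=-  0.67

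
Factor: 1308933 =3^3*48479^1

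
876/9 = 292/3= 97.33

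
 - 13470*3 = - 40410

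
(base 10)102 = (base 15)6c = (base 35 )2W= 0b1100110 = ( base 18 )5C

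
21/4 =21/4 = 5.25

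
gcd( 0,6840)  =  6840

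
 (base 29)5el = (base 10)4632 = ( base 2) 1001000011000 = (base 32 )4go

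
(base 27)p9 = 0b1010101100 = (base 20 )1E4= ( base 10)684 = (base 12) 490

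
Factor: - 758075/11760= - 151615/2352 = -2^ ( - 4)*3^( - 1 )*5^1 *7^( - 2 )*30323^1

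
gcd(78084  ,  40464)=36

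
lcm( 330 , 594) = 2970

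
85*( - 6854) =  - 582590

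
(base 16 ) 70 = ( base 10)112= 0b1110000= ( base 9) 134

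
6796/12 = 1699/3 = 566.33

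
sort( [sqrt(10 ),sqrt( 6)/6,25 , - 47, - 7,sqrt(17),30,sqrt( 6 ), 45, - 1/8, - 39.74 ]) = [  -  47,-39.74, - 7, - 1/8 , sqrt(6)/6,sqrt( 6), sqrt( 10 ),sqrt(17),25,  30,45 ]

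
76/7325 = 76/7325 =0.01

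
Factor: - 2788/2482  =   - 2^1*41^1*73^( -1)  =  -82/73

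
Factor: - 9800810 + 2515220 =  -7285590= - 2^1*3^2*5^1*13^2 * 479^1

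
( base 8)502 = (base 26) CA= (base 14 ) 190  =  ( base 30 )am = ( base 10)322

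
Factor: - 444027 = -3^1*283^1*523^1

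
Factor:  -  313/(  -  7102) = 2^ ( - 1 )*53^ ( - 1 )*67^(  -  1)*313^1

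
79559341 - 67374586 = 12184755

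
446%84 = 26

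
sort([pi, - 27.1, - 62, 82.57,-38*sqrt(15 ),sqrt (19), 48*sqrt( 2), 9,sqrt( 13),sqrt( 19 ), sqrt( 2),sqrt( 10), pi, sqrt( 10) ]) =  [ - 38*sqrt( 15), - 62, - 27.1, sqrt( 2),pi, pi,sqrt( 10),sqrt( 10),sqrt( 13),  sqrt( 19),sqrt(19 ), 9,48* sqrt (2), 82.57]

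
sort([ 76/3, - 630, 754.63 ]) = [ - 630,76/3, 754.63]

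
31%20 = 11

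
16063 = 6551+9512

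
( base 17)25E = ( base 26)101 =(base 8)1245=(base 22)18h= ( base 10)677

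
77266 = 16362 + 60904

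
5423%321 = 287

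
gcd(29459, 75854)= 1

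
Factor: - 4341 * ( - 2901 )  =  3^2*967^1*1447^1 = 12593241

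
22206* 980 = 21761880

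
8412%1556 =632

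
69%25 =19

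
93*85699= 7970007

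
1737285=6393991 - 4656706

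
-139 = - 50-89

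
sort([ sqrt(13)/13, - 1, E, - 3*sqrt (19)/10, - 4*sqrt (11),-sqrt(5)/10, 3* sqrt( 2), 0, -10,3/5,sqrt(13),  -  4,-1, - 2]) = [  -  4 * sqrt(11), - 10,  -  4, - 2,-3 * sqrt( 19 ) /10 , - 1, -1, - sqrt( 5) /10,0,sqrt(13 ) /13,3/5,E , sqrt( 13),3 * sqrt(2)]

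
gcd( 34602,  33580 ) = 146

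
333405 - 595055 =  -261650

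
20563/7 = 2937+4/7  =  2937.57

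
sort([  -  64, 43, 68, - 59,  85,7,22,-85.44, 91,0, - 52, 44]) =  [ - 85.44, - 64, - 59, - 52, 0,7,22, 43,  44, 68, 85,91] 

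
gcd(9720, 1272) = 24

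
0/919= 0 = 0.00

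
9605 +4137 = 13742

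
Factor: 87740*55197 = 4842984780 = 2^2*3^2*5^1*41^1*107^1*6133^1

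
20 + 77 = 97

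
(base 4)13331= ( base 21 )135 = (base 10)509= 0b111111101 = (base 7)1325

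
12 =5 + 7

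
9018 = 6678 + 2340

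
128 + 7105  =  7233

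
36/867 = 12/289 = 0.04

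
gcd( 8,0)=8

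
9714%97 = 14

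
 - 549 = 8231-8780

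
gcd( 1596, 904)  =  4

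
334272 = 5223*64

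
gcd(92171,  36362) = 1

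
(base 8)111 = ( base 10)73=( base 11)67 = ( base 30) 2d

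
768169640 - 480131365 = 288038275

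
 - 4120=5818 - 9938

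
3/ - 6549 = -1/2183= - 0.00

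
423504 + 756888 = 1180392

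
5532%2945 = 2587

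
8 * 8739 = 69912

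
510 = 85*6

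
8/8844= 2/2211 = 0.00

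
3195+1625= 4820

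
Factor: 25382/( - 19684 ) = -2^(  -  1)*7^2*19^( - 1 )= - 49/38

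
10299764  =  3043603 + 7256161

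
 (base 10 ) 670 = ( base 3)220211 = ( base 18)214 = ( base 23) 163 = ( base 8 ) 1236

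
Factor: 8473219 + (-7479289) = 2^1*3^1 * 5^1*7^1*4733^1 = 993930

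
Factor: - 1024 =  - 2^10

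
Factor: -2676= - 2^2*3^1*223^1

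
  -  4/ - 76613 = 4/76613 = 0.00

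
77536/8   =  9692 = 9692.00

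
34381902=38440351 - 4058449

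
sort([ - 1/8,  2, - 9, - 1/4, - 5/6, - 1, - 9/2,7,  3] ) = [ - 9, - 9/2 ,-1, - 5/6,-1/4,  -  1/8,2,3 , 7 ]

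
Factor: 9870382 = 2^1* 29^1*170179^1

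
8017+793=8810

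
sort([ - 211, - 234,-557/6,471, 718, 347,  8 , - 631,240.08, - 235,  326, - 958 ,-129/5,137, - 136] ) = [ - 958,  -  631, - 235, - 234,- 211, - 136,-557/6, - 129/5, 8, 137, 240.08,326,347,471,718 ] 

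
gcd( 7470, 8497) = 1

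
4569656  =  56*81601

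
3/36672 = 1/12224 =0.00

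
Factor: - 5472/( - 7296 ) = 2^(  -  2 )*3^1 = 3/4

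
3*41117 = 123351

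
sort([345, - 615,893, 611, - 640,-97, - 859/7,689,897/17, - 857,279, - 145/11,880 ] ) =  [ - 857, - 640, - 615, - 859/7,-97,  -  145/11,897/17,  279,345 , 611, 689,880,  893 ]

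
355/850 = 71/170=0.42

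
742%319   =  104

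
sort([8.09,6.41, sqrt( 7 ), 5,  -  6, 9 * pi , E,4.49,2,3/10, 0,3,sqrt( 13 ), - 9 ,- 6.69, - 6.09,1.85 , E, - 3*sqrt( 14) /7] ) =[ - 9, - 6.69, - 6.09, - 6, - 3*sqrt( 14)/7,0, 3/10,1.85 , 2, sqrt(7 ),E,E , 3 , sqrt( 13),4.49,5,6.41,8.09 , 9 * pi]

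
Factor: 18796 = 2^2*37^1*127^1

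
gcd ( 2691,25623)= 117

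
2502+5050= 7552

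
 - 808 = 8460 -9268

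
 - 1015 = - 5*203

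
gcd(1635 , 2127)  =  3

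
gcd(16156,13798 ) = 2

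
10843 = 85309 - 74466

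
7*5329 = 37303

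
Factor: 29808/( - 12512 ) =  - 81/34 = - 2^( -1 ) * 3^4*17^(-1)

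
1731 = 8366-6635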